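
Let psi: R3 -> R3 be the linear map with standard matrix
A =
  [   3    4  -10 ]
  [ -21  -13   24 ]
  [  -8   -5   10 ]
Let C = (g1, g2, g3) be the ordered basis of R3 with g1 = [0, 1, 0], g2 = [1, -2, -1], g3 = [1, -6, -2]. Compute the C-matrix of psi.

[[-1, 3, 3], [3, 2, 0], [1, 3, -1]]

The j-th column of [psi]_C is [psi(gj)]_C.
psi(g1) = A g1 = [4, -13, -5] = -g1 + 3g2 + g3, so column 1 is [-1, 3, 1].
Repeating for g2, g3 and assembling the columns gives [[-1, 3, 3], [3, 2, 0], [1, 3, -1]].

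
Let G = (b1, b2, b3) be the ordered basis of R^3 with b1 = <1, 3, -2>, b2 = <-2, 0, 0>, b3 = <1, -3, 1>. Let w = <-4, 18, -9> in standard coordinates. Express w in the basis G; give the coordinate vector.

<3, 2, -3>

[w]_G is the unique c with M c = w, where M has columns b1, ..., b3.
Row-reducing the augmented matrix [M | w] gives c = (3, 2, -3).
Check: 3b1 + 2b2 - 3b3 = <-4, 18, -9>.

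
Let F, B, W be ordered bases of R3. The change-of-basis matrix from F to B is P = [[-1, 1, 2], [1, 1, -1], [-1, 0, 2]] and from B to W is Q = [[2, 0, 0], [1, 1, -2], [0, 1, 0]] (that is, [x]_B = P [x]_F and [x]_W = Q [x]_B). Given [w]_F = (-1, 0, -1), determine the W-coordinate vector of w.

First [w]_B = P [w]_F = (-1, 0, -1).
Then [w]_W = Q [w]_B = (-2, 1, 0).

(-2, 1, 0)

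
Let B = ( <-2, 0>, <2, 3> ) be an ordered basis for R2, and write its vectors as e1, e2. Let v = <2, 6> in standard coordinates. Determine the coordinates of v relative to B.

[v]_B is the unique c with M c = v, where M has columns e1, e2.
System: -2c_1 + 2c_2 = 2, 0c_1 + 3c_2 = 6; solving gives c_1 = 1, c_2 = 2.
Check: e1 + 2e2 = <2, 6>.

<1, 2>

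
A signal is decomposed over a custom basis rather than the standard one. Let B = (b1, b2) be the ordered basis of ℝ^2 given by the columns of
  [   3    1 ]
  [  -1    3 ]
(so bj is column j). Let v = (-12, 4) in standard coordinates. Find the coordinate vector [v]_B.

(-4, 0)

[v]_B is the unique c with M c = v, where M has columns b1, b2.
System: 3c_1 + c_2 = -12, -c_1 + 3c_2 = 4; solving gives c_1 = -4, c_2 = 0.
Check: -4b1 + 0·b2 = (-12, 4).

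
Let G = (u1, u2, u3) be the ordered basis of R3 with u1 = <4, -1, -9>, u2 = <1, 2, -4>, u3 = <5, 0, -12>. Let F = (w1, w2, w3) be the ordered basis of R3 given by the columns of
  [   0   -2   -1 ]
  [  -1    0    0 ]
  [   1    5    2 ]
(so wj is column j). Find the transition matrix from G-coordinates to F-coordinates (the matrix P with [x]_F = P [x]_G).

[[1, -2, 0], [-2, 0, -2], [0, -1, -1]]

Let M have columns uj and N have columns wj. Then for every x, N [x]_F = x = M [x]_G, so P = N^(-1) M.
Since det N = 1, N^(-1) has integer entries; multiplying gives P = [[1, -2, 0], [-2, 0, -2], [0, -1, -1]].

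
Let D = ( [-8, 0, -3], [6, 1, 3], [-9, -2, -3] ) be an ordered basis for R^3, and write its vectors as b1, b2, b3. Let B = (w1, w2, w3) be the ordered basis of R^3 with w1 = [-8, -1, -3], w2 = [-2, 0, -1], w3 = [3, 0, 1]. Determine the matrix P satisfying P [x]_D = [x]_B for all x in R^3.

Column j of P is [bj]_B, since P maps D-coordinates to B-coordinates.
Expressing b1 in B: b1 = 0·w1 + w2 - 2w3, so column 1 of P is [0, 1, -2].
Doing the same for each bj gives P = [[0, -1, 2], [1, -2, -2], [-2, -2, 1]].

[[0, -1, 2], [1, -2, -2], [-2, -2, 1]]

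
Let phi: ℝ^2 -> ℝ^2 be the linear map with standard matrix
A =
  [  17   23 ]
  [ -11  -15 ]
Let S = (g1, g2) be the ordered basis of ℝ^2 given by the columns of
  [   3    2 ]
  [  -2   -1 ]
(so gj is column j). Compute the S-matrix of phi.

[[1, 3], [1, 1]]

Let P have columns g1, g2. Then [phi]_S = P^(-1) A P.
Here det P = 1, so P^(-1) is integer; computing A P first and then P^(-1)(A P) gives [[1, 3], [1, 1]].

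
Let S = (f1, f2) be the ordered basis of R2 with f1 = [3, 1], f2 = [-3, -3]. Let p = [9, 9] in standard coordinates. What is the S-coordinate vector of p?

[0, -3]

[p]_S is the unique c with M c = p, where M has columns f1, f2.
System: 3c_1 - 3c_2 = 9, c_1 - 3c_2 = 9; solving gives c_1 = 0, c_2 = -3.
Check: 0·f1 - 3f2 = [9, 9].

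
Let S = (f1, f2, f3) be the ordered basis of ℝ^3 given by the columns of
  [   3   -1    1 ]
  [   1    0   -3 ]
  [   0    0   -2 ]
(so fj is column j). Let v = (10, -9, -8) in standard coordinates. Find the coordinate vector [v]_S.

Write v = c_1 f1 + ... + c_3 f3 and solve for the c_i.
Row-reducing the augmented matrix [M | v] gives c = (3, 3, 4).
Check: 3f1 + 3f2 + 4f3 = (10, -9, -8).

(3, 3, 4)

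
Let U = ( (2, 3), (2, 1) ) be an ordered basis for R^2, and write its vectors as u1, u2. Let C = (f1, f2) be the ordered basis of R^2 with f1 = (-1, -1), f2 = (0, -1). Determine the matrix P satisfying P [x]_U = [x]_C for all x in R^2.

[[-2, -2], [-1, 1]]

Column j of P is [uj]_C, since P maps U-coordinates to C-coordinates.
Expressing u1 in C: u1 = -2f1 - f2, so column 1 of P is (-2, -1).
Doing the same for each uj gives P = [[-2, -2], [-1, 1]].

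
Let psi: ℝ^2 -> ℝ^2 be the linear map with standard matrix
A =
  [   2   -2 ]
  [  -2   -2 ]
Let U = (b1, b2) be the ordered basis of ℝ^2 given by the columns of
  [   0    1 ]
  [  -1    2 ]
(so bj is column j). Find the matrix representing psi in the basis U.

The j-th column of [psi]_U is [psi(bj)]_U.
psi(b1) = A b1 = [2, 2] = 2b1 + 2b2, so column 1 is [2, 2].
Repeating for b2 and assembling the columns gives [[2, 2], [2, -2]].

[[2, 2], [2, -2]]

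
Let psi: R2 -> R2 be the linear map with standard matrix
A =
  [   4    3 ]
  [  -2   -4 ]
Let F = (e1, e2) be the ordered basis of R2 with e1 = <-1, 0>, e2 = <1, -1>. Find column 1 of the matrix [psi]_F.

Compute psi(e1) = A e1 = <-4, 2> in standard coordinates.
Then write this in F-coordinates: solve for y in y_1 e1 + y_2 e2 = <-4, 2>.
This gives y = <2, -2>, which is column 1 of [psi]_F.

<2, -2>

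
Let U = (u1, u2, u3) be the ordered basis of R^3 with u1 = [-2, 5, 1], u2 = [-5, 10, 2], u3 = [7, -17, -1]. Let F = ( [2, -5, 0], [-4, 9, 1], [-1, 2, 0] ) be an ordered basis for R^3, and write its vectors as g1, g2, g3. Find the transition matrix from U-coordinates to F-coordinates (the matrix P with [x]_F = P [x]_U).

[[0, 2, 2], [1, 2, -1], [-2, 1, 1]]

Column j of P is [uj]_F, since P maps U-coordinates to F-coordinates.
Expressing u1 in F: u1 = 0·g1 + g2 - 2g3, so column 1 of P is [0, 1, -2].
Doing the same for each uj gives P = [[0, 2, 2], [1, 2, -1], [-2, 1, 1]].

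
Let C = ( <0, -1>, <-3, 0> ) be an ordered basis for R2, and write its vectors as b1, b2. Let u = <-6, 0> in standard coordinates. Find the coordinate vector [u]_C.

Write u = c_1 b1 + c_2 b2 and solve for the c_i.
System: 0c_1 - 3c_2 = -6, -c_1 + 0c_2 = 0; solving gives c_1 = 0, c_2 = 2.
Check: 0·b1 + 2b2 = <-6, 0>.

<0, 2>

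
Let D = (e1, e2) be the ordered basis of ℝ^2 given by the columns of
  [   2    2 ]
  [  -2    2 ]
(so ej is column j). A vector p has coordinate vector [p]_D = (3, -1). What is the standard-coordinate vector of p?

p = M [p]_D, where M has columns e1, e2.
Carrying out the matrix-vector product, p = (4, -8).

(4, -8)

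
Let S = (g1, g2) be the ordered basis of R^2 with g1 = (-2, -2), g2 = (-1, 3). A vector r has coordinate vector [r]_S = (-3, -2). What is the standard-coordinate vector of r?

(8, 0)

r = M [r]_S, where M has columns g1, g2.
Carrying out the matrix-vector product, r = (8, 0).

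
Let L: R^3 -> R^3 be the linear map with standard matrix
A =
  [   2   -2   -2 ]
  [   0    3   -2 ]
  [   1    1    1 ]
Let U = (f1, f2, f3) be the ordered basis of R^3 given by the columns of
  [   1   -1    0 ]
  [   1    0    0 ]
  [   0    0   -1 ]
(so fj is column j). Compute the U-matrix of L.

Let P have columns f1, ..., f3. Then [L]_U = P^(-1) A P.
Here det P = -1, so P^(-1) is integer; computing A P first and then P^(-1)(A P) gives [[3, 0, 2], [3, 2, 0], [-2, 1, 1]].

[[3, 0, 2], [3, 2, 0], [-2, 1, 1]]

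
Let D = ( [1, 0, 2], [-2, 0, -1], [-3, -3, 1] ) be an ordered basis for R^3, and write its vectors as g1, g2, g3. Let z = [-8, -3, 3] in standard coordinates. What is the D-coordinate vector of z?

[z]_D is the unique c with M c = z, where M has columns g1, ..., g3.
Row-reducing the augmented matrix [M | z] gives c = (3, 4, 1).
Check: 3g1 + 4g2 + g3 = [-8, -3, 3].

[3, 4, 1]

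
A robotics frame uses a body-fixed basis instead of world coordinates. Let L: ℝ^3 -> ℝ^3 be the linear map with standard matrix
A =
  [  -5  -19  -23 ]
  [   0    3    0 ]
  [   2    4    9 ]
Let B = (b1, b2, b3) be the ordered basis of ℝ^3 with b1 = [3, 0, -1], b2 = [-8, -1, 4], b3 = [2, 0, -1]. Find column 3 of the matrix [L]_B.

Column 3 of [L]_B is the B-coordinate vector of L(b3).
In standard coordinates L(b3) = A b3 = [13, 0, -5].
Converting to B: [13, 0, -5] = 3b1 + 0·b2 + 2b3, so the coordinate vector is [3, 0, 2].

[3, 0, 2]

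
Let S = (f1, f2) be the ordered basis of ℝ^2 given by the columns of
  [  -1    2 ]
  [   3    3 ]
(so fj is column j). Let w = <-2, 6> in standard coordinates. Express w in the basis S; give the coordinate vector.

<2, 0>

Write w = c_1 f1 + c_2 f2 and solve for the c_i.
System: -c_1 + 2c_2 = -2, 3c_1 + 3c_2 = 6; solving gives c_1 = 2, c_2 = 0.
Check: 2f1 + 0·f2 = <-2, 6>.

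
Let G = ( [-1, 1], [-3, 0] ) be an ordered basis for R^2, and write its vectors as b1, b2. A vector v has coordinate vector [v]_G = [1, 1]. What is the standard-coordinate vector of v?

[-4, 1]

The coordinates say v = b1 + b2; adding the scaled basis vectors gives [-4, 1].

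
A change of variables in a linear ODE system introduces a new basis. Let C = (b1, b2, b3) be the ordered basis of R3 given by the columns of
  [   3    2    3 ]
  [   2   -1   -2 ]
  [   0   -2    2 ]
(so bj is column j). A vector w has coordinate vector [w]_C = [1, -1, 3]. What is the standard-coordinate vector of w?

By definition w = b1 - b2 + 3b3.
Summing componentwise gives [10, -3, 8].

[10, -3, 8]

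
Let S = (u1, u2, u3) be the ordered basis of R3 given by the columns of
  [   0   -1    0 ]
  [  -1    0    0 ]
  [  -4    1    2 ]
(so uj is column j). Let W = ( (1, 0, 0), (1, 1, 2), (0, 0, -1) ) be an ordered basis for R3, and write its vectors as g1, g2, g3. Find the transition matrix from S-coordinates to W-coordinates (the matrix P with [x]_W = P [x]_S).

[[1, -1, 0], [-1, 0, 0], [2, -1, -2]]

Column j of P is [uj]_W, since P maps S-coordinates to W-coordinates.
Expressing u1 in W: u1 = g1 - g2 + 2g3, so column 1 of P is (1, -1, 2).
Doing the same for each uj gives P = [[1, -1, 0], [-1, 0, 0], [2, -1, -2]].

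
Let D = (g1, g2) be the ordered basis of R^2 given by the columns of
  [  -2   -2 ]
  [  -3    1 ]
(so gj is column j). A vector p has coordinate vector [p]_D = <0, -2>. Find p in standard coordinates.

The coordinates say p = 0·g1 - 2g2; adding the scaled basis vectors gives <4, -2>.

<4, -2>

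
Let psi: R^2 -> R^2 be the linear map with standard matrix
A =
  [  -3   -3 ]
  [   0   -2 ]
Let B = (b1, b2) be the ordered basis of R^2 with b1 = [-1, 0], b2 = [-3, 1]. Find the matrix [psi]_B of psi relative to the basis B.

[[-3, 0], [0, -2]]

The j-th column of [psi]_B is [psi(bj)]_B.
psi(b1) = A b1 = [3, 0] = -3b1 + 0·b2, so column 1 is [-3, 0].
Repeating for b2 and assembling the columns gives [[-3, 0], [0, -2]].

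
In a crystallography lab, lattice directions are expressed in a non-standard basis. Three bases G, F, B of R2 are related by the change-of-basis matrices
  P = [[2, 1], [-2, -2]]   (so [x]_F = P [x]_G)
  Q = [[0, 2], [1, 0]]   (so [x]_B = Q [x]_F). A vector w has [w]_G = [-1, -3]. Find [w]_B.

Composing the changes, [w]_B = Q P [w]_G.
Q P = [[-4, -4], [2, 1]]; applying this to [-1, -3] gives [16, -5].

[16, -5]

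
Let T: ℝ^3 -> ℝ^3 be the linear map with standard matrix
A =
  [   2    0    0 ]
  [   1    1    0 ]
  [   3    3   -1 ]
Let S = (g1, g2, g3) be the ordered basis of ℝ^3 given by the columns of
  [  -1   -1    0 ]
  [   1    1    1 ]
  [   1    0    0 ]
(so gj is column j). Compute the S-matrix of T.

The j-th column of [T]_S is [T(gj)]_S.
T(g1) = A g1 = [-2, 0, -1] = -g1 + 3g2 - 2g3, so column 1 is [-1, 3, -2].
Repeating for g2, g3 and assembling the columns gives [[-1, 0, 3], [3, 2, -3], [-2, -2, 1]].

[[-1, 0, 3], [3, 2, -3], [-2, -2, 1]]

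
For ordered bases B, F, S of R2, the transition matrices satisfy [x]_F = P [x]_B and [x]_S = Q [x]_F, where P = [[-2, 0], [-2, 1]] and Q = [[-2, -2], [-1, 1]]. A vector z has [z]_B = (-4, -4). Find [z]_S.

Apply P to get F-coordinates (8, 4), then Q to get S-coordinates.
The result is [z]_S = (-24, -4).

(-24, -4)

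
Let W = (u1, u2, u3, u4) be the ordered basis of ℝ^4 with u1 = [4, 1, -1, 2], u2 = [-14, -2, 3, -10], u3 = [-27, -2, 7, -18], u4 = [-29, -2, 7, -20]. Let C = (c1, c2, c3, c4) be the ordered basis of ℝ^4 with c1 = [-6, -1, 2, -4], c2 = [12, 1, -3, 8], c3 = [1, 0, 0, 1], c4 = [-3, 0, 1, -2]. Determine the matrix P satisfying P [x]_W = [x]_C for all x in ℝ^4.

[[0, 1, 0, 0], [1, -1, -2, -2], [-2, -2, 0, -2], [2, -2, 1, 1]]

Column j of P is [uj]_C, since P maps W-coordinates to C-coordinates.
Expressing u1 in C: u1 = 0·c1 + c2 - 2c3 + 2c4, so column 1 of P is [0, 1, -2, 2].
Doing the same for each uj gives P = [[0, 1, 0, 0], [1, -1, -2, -2], [-2, -2, 0, -2], [2, -2, 1, 1]].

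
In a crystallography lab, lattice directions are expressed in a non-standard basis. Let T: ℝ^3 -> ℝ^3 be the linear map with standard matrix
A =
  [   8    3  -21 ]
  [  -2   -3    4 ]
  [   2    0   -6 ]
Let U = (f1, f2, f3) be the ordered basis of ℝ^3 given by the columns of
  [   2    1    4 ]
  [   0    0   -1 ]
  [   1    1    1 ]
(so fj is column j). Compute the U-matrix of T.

[[-3, -3, 3], [1, 1, -2], [0, -2, 1]]

The j-th column of [T]_U is [T(fj)]_U.
T(f1) = A f1 = (-5, 0, -2) = -3f1 + f2 + 0·f3, so column 1 is (-3, 1, 0).
Repeating for f2, f3 and assembling the columns gives [[-3, -3, 3], [1, 1, -2], [0, -2, 1]].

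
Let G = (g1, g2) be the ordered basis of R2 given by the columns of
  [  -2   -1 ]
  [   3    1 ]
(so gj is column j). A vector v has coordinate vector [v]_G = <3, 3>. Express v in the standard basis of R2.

v = M [v]_G, where M has columns g1, g2.
Carrying out the matrix-vector product, v = <-9, 12>.

<-9, 12>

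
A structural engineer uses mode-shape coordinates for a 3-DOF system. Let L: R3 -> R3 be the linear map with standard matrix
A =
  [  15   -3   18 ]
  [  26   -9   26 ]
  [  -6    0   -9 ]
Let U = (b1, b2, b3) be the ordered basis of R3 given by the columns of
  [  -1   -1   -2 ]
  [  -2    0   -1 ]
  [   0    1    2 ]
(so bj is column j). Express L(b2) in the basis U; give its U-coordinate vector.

<0, -3, 0>

Column 2 of [L]_U is the U-coordinate vector of L(b2).
In standard coordinates L(b2) = A b2 = <3, 0, -3>.
Converting to U: <3, 0, -3> = 0·b1 - 3b2 + 0·b3, so the coordinate vector is <0, -3, 0>.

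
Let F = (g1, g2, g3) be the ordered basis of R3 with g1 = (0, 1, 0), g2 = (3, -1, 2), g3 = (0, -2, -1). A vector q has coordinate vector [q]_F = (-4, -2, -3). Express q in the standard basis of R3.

q = M [q]_F, where M has columns g1, ..., g3.
Carrying out the matrix-vector product, q = (-6, 4, -1).

(-6, 4, -1)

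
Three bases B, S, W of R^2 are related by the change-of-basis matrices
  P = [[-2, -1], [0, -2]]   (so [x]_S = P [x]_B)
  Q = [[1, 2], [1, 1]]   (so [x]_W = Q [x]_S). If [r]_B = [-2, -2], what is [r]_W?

[14, 10]

Apply P to get S-coordinates [6, 4], then Q to get W-coordinates.
The result is [r]_W = [14, 10].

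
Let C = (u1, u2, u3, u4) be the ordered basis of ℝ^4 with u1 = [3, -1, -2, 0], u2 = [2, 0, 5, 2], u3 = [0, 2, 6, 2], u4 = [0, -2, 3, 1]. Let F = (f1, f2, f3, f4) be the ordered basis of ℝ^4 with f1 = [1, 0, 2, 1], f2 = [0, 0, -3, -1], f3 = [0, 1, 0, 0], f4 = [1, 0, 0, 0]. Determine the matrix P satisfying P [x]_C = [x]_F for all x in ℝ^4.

[[2, 1, 0, 0], [2, -1, -2, -1], [-1, 0, 2, -2], [1, 1, 0, 0]]

Column j of P is [uj]_F, since P maps C-coordinates to F-coordinates.
Expressing u1 in F: u1 = 2f1 + 2f2 - f3 + f4, so column 1 of P is [2, 2, -1, 1].
Doing the same for each uj gives P = [[2, 1, 0, 0], [2, -1, -2, -1], [-1, 0, 2, -2], [1, 1, 0, 0]].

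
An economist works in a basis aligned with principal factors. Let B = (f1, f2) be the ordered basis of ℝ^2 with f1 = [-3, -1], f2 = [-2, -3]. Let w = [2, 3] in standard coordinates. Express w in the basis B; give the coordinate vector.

[0, -1]

[w]_B is the unique c with M c = w, where M has columns f1, f2.
System: -3c_1 - 2c_2 = 2, -c_1 - 3c_2 = 3; solving gives c_1 = 0, c_2 = -1.
Check: 0·f1 - f2 = [2, 3].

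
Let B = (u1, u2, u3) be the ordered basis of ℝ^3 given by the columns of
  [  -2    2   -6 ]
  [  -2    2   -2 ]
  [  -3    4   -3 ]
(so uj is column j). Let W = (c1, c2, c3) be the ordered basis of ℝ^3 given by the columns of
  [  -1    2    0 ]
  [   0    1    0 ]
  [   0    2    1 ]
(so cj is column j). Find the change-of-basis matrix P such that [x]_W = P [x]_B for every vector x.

[[-2, 2, 2], [-2, 2, -2], [1, 0, 1]]

Column j of P is [uj]_W, since P maps B-coordinates to W-coordinates.
Expressing u1 in W: u1 = -2c1 - 2c2 + c3, so column 1 of P is <-2, -2, 1>.
Doing the same for each uj gives P = [[-2, 2, 2], [-2, 2, -2], [1, 0, 1]].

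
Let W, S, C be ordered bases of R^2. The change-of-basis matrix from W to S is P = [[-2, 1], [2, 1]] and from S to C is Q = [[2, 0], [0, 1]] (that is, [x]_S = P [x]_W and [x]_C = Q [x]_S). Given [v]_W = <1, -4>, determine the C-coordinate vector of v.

<-12, -2>

Apply P to get S-coordinates <-6, -2>, then Q to get C-coordinates.
The result is [v]_C = <-12, -2>.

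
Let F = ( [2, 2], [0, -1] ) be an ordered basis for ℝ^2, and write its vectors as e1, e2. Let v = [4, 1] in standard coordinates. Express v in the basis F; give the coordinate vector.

[2, 3]

We seek scalars with c_1 e1 + c_2 e2 = v; equivalently solve M c = v where the columns of M are e1, e2.
System: 2c_1 + 0c_2 = 4, 2c_1 - c_2 = 1; solving gives c_1 = 2, c_2 = 3.
Check: 2e1 + 3e2 = [4, 1].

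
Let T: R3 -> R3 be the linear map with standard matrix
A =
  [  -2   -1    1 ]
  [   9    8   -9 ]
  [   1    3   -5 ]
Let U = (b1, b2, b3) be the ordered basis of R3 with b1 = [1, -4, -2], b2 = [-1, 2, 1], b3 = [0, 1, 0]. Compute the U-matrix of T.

With P the matrix whose columns are b1, ..., b3, [T]_U = P^(-1) A P.
Column by column: T(b1) = A b1 = [0, -5, -1]; its U-coordinates [1, 1, -3] give column 1.
Continuing for each basis vector yields [T]_U = [[1, -1, -2], [1, -2, -1], [-3, -2, 2]].

[[1, -1, -2], [1, -2, -1], [-3, -2, 2]]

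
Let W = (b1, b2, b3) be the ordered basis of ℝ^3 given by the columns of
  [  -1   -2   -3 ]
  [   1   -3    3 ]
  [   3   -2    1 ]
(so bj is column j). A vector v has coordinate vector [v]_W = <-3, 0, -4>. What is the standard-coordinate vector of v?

<15, -15, -13>

By definition v = -3b1 + 0·b2 - 4b3.
Summing componentwise gives <15, -15, -13>.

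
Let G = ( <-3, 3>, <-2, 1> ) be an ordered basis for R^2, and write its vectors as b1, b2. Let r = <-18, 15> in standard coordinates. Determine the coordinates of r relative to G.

Write r = c_1 b1 + c_2 b2 and solve for the c_i.
System: -3c_1 - 2c_2 = -18, 3c_1 + c_2 = 15; solving gives c_1 = 4, c_2 = 3.
Check: 4b1 + 3b2 = <-18, 15>.

<4, 3>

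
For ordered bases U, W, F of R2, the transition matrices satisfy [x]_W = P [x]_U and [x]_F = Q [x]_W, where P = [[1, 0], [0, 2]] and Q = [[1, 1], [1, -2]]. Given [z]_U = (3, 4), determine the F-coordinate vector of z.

(11, -13)

First [z]_W = P [z]_U = (3, 8).
Then [z]_F = Q [z]_W = (11, -13).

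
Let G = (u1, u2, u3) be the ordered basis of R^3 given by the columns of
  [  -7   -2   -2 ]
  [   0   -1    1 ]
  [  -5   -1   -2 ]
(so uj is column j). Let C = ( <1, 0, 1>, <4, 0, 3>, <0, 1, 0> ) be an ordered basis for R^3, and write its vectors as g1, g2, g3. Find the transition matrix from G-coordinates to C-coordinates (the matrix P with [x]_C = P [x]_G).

[[1, 2, -2], [-2, -1, 0], [0, -1, 1]]

Column j of P is [uj]_C, since P maps G-coordinates to C-coordinates.
Expressing u1 in C: u1 = g1 - 2g2 + 0·g3, so column 1 of P is <1, -2, 0>.
Doing the same for each uj gives P = [[1, 2, -2], [-2, -1, 0], [0, -1, 1]].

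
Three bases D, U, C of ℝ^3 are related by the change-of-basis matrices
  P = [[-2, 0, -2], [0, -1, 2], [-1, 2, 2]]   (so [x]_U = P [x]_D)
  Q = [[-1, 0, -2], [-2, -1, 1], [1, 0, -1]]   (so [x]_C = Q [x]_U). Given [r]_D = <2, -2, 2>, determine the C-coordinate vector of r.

First [r]_U = P [r]_D = <-8, 6, -2>.
Then [r]_C = Q [r]_U = <12, 8, -6>.

<12, 8, -6>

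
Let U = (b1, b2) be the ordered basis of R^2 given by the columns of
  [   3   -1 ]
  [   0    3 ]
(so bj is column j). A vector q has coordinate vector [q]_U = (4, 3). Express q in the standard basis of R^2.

(9, 9)

By definition q = 4b1 + 3b2.
Summing componentwise gives (9, 9).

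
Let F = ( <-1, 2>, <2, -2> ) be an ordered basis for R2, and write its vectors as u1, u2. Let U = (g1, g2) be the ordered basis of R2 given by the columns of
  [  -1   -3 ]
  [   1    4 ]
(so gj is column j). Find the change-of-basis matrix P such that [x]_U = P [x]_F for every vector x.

[[-2, -2], [1, 0]]

Column j of P is [uj]_U, since P maps F-coordinates to U-coordinates.
Expressing u1 in U: u1 = -2g1 + g2, so column 1 of P is <-2, 1>.
Doing the same for each uj gives P = [[-2, -2], [1, 0]].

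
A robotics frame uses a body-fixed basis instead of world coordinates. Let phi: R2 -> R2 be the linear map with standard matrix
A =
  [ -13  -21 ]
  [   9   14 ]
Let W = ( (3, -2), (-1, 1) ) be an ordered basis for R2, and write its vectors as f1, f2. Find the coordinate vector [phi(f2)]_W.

Compute phi(f2) = A f2 = (-8, 5) in standard coordinates.
Then write this in W-coordinates: solve for y in y_1 f1 + y_2 f2 = (-8, 5).
This gives y = (-3, -1), which is column 2 of [phi]_W.

(-3, -1)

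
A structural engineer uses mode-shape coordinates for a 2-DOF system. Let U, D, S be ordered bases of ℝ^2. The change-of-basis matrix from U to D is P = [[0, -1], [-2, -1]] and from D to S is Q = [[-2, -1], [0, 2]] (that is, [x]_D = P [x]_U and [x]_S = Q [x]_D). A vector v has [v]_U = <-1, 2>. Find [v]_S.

<4, 0>

First [v]_D = P [v]_U = <-2, 0>.
Then [v]_S = Q [v]_D = <4, 0>.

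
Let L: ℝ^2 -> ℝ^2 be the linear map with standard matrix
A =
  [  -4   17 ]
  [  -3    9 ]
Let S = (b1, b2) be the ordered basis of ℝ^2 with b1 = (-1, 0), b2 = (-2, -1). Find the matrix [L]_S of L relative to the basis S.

[[2, 3], [-3, 3]]

Let P have columns b1, b2. Then [L]_S = P^(-1) A P.
Here det P = 1, so P^(-1) is integer; computing A P first and then P^(-1)(A P) gives [[2, 3], [-3, 3]].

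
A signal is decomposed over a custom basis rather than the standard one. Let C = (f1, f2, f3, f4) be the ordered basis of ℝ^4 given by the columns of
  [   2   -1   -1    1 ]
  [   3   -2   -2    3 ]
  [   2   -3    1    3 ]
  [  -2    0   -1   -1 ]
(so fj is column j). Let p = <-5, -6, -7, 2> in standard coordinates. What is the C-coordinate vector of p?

Write p = c_1 f1 + ... + c_4 f4 and solve for the c_i.
Gaussian elimination on [M | p] yields c = (-2, 3, 0, 2).
Check: -2f1 + 3f2 + 0·f3 + 2f4 = <-5, -6, -7, 2>.

<-2, 3, 0, 2>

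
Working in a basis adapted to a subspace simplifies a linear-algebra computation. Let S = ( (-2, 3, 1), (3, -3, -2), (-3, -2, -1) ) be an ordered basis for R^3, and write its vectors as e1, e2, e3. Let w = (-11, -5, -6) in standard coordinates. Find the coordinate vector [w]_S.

[w]_S is the unique c with M c = w, where M has columns e1, ..., e3.
Gaussian elimination on [M | w] yields c = (4, 3, 4).
Check: 4e1 + 3e2 + 4e3 = (-11, -5, -6).

(4, 3, 4)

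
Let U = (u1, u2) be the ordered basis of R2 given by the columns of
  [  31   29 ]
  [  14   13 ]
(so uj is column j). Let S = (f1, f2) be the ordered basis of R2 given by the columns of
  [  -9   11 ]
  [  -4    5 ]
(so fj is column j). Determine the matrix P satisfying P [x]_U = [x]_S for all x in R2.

[[-1, -2], [2, 1]]

Column j of P is [uj]_S, since P maps U-coordinates to S-coordinates.
Expressing u1 in S: u1 = -f1 + 2f2, so column 1 of P is [-1, 2].
Doing the same for each uj gives P = [[-1, -2], [2, 1]].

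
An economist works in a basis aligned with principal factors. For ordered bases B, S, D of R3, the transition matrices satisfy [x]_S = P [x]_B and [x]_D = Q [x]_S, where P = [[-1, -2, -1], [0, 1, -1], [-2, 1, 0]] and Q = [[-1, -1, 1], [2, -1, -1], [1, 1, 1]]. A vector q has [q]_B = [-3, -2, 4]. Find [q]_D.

[7, 8, 1]

Apply P to get S-coordinates [3, -6, 4], then Q to get D-coordinates.
The result is [q]_D = [7, 8, 1].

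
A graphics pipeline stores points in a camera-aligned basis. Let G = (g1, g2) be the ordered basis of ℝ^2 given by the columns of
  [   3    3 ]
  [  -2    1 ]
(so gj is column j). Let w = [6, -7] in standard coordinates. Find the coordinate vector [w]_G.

[3, -1]

Write w = c_1 g1 + c_2 g2 and solve for the c_i.
System: 3c_1 + 3c_2 = 6, -2c_1 + c_2 = -7; solving gives c_1 = 3, c_2 = -1.
Check: 3g1 - g2 = [6, -7].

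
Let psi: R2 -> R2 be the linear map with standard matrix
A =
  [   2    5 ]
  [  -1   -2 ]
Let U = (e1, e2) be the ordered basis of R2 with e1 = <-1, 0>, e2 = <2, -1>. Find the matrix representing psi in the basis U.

The j-th column of [psi]_U is [psi(ej)]_U.
psi(e1) = A e1 = <-2, 1> = 0·e1 - e2, so column 1 is <0, -1>.
Repeating for e2 and assembling the columns gives [[0, 1], [-1, 0]].

[[0, 1], [-1, 0]]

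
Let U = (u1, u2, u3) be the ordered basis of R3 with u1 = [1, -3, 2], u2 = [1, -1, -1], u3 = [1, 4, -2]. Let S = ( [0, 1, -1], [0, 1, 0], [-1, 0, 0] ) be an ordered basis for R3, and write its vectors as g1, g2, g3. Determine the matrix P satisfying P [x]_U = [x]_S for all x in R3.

Take x = uj: its U-coordinates are the j-th standard unit vector, so P e_j — column j of P — equals [uj]_S.
u1 = -2g1 - g2 - g3, giving column 1 = [-2, -1, -1]; repeating for each j gives P = [[-2, 1, 2], [-1, -2, 2], [-1, -1, -1]].

[[-2, 1, 2], [-1, -2, 2], [-1, -1, -1]]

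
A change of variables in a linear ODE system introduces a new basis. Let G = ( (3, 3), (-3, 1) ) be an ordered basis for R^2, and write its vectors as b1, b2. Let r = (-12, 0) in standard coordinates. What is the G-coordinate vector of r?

[r]_G is the unique c with M c = r, where M has columns b1, b2.
System: 3c_1 - 3c_2 = -12, 3c_1 + c_2 = 0; solving gives c_1 = -1, c_2 = 3.
Check: -b1 + 3b2 = (-12, 0).

(-1, 3)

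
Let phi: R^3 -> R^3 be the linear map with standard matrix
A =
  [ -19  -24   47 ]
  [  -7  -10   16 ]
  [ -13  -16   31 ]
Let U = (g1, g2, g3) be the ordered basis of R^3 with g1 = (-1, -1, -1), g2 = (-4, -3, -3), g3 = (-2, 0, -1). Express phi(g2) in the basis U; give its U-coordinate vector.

Column 2 of [phi]_U is the U-coordinate vector of phi(g2).
In standard coordinates phi(g2) = A g2 = (7, 10, 7).
Converting to U: (7, 10, 7) = -g1 - 3g2 + 3g3, so the coordinate vector is (-1, -3, 3).

(-1, -3, 3)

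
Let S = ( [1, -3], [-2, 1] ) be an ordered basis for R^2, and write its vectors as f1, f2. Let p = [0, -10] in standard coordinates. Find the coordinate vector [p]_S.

Write p = c_1 f1 + c_2 f2 and solve for the c_i.
System: c_1 - 2c_2 = 0, -3c_1 + c_2 = -10; solving gives c_1 = 4, c_2 = 2.
Check: 4f1 + 2f2 = [0, -10].

[4, 2]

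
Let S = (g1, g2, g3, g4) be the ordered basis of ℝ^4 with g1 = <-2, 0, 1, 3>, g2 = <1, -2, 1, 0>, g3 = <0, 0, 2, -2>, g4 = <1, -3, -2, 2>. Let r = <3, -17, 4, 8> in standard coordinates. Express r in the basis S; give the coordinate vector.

<2, 4, 2, 3>

[r]_S is the unique c with M c = r, where M has columns g1, ..., g4.
Solving this 4x4 system gives c = (2, 4, 2, 3).
Check: 2g1 + 4g2 + 2g3 + 3g4 = <3, -17, 4, 8>.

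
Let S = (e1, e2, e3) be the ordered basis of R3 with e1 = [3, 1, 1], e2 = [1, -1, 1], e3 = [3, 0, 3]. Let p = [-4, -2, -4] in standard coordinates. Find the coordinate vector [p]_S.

[0, 2, -2]

Write p = c_1 e1 + ... + c_3 e3 and solve for the c_i.
Solving this 3x3 system gives c = (0, 2, -2).
Check: 0·e1 + 2e2 - 2e3 = [-4, -2, -4].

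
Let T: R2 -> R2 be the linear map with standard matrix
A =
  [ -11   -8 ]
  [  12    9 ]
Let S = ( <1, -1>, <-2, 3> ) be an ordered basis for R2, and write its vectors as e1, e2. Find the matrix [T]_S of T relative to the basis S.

The j-th column of [T]_S is [T(ej)]_S.
T(e1) = A e1 = <-3, 3> = -3e1 + 0·e2, so column 1 is <-3, 0>.
Repeating for e2 and assembling the columns gives [[-3, 0], [0, 1]].

[[-3, 0], [0, 1]]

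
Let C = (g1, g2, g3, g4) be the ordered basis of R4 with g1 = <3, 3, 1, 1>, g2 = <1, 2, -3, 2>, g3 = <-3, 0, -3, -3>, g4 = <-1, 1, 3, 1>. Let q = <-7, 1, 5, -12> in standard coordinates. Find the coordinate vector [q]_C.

<2, -3, 3, 1>

Write q = c_1 g1 + ... + c_4 g4 and solve for the c_i.
Solving this 4x4 system gives c = (2, -3, 3, 1).
Check: 2g1 - 3g2 + 3g3 + g4 = <-7, 1, 5, -12>.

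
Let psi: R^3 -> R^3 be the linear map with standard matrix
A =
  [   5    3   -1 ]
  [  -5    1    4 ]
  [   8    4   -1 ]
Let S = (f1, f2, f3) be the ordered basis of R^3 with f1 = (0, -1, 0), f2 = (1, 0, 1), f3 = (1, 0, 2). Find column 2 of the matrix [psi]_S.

(1, 1, 3)

Compute psi(f2) = A f2 = (4, -1, 7) in standard coordinates.
Then write this in S-coordinates: solve for y in y_1 f1 + ... + y_3 f3 = (4, -1, 7).
This gives y = (1, 1, 3), which is column 2 of [psi]_S.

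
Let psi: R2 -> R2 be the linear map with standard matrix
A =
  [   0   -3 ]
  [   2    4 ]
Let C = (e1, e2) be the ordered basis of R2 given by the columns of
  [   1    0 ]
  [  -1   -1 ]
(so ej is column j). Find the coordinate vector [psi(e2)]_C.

(3, 1)

Column 2 of [psi]_C is the C-coordinate vector of psi(e2).
In standard coordinates psi(e2) = A e2 = (3, -4).
Converting to C: (3, -4) = 3e1 + e2, so the coordinate vector is (3, 1).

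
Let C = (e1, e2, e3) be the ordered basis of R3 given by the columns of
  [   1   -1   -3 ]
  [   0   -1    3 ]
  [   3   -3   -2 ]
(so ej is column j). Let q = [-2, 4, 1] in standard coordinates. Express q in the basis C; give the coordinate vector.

Write q = c_1 e1 + ... + c_3 e3 and solve for the c_i.
Gaussian elimination on [M | q] yields c = (0, -1, 1).
Check: 0·e1 - e2 + e3 = [-2, 4, 1].

[0, -1, 1]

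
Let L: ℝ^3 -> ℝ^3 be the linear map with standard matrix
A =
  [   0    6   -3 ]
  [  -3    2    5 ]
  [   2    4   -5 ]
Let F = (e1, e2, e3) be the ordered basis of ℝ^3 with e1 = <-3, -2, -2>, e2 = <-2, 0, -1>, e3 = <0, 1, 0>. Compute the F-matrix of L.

Let P have columns e1, ..., e3. Then [L]_F = P^(-1) A P.
Here det P = 1, so P^(-1) is integer; computing A P first and then P^(-1)(A P) gives [[2, 1, -2], [0, -3, 0], [-1, 3, -2]].

[[2, 1, -2], [0, -3, 0], [-1, 3, -2]]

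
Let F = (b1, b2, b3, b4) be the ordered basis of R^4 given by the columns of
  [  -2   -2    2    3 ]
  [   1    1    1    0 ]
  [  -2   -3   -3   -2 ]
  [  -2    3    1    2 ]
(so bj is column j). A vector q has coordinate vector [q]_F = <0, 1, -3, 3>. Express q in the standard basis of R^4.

<1, -2, 0, 6>

By definition q = 0·b1 + b2 - 3b3 + 3b4.
Summing componentwise gives <1, -2, 0, 6>.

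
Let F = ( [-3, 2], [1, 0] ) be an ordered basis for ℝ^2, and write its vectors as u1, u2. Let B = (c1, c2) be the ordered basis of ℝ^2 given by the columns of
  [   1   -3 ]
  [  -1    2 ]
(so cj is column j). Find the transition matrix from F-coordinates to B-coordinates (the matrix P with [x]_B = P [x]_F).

Column j of P is [uj]_B, since P maps F-coordinates to B-coordinates.
Expressing u1 in B: u1 = 0·c1 + c2, so column 1 of P is [0, 1].
Doing the same for each uj gives P = [[0, -2], [1, -1]].

[[0, -2], [1, -1]]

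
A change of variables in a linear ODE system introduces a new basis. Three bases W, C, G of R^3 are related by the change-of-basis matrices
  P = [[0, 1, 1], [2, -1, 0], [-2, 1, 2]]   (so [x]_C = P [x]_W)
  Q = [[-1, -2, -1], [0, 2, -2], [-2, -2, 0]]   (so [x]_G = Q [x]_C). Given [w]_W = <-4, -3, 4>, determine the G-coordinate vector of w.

<-4, -36, 8>

Apply P to get C-coordinates <1, -5, 13>, then Q to get G-coordinates.
The result is [w]_G = <-4, -36, 8>.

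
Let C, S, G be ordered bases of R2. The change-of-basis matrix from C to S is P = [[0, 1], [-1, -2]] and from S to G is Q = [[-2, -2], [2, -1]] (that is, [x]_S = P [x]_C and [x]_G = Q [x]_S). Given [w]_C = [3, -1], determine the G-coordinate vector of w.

First [w]_S = P [w]_C = [-1, -1].
Then [w]_G = Q [w]_S = [4, -1].

[4, -1]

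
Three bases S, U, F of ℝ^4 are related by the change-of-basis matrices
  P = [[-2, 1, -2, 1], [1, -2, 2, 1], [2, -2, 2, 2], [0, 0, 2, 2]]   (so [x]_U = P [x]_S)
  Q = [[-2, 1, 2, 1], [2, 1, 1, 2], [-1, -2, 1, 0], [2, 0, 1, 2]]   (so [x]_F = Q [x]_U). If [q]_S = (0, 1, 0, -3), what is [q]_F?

First [q]_U = P [q]_S = (-2, -5, -8, -6).
Then [q]_F = Q [q]_U = (-23, -29, 4, -24).

(-23, -29, 4, -24)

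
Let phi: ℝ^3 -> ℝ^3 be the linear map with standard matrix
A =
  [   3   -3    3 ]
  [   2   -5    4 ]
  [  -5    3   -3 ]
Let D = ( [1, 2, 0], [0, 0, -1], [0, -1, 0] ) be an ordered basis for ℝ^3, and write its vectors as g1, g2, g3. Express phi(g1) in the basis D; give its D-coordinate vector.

[-3, -1, 2]

Compute phi(g1) = A g1 = [-3, -8, 1] in standard coordinates.
Then write this in D-coordinates: solve for y in y_1 g1 + ... + y_3 g3 = [-3, -8, 1].
This gives y = [-3, -1, 2], which is column 1 of [phi]_D.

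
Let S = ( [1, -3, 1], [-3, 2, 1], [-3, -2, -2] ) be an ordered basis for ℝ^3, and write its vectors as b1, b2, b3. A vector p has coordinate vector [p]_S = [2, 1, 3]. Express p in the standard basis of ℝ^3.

The coordinates say p = 2b1 + b2 + 3b3; adding the scaled basis vectors gives [-10, -10, -3].

[-10, -10, -3]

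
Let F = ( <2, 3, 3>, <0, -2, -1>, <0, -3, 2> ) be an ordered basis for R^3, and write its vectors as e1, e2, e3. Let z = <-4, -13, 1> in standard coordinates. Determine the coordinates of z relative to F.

[z]_F is the unique c with M c = z, where M has columns e1, ..., e3.
Gaussian elimination on [M | z] yields c = (-2, -1, 3).
Check: -2e1 - e2 + 3e3 = <-4, -13, 1>.

<-2, -1, 3>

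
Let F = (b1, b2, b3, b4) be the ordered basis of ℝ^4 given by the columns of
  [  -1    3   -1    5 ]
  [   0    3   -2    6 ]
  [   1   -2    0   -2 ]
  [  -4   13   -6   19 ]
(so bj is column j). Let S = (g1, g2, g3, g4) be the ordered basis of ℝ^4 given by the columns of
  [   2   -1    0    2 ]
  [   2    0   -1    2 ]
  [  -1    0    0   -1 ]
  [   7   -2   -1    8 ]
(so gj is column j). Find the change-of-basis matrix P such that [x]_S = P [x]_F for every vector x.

[[0, 0, 2, 1], [-1, 1, 1, -1], [-2, 1, 2, -2], [-1, 2, -2, 1]]

Column j of P is [bj]_S, since P maps F-coordinates to S-coordinates.
Expressing b1 in S: b1 = 0·g1 - g2 - 2g3 - g4, so column 1 of P is (0, -1, -2, -1).
Doing the same for each bj gives P = [[0, 0, 2, 1], [-1, 1, 1, -1], [-2, 1, 2, -2], [-1, 2, -2, 1]].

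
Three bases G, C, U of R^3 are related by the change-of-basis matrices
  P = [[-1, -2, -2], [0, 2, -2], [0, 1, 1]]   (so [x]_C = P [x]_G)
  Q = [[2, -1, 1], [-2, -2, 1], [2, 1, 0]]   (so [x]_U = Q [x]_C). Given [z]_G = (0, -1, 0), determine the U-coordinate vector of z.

Apply P to get C-coordinates (2, -2, -1), then Q to get U-coordinates.
The result is [z]_U = (5, -1, 2).

(5, -1, 2)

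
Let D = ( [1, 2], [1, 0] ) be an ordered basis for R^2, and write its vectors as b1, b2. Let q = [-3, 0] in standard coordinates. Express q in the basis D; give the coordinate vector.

Write q = c_1 b1 + c_2 b2 and solve for the c_i.
System: c_1 + c_2 = -3, 2c_1 + 0c_2 = 0; solving gives c_1 = 0, c_2 = -3.
Check: 0·b1 - 3b2 = [-3, 0].

[0, -3]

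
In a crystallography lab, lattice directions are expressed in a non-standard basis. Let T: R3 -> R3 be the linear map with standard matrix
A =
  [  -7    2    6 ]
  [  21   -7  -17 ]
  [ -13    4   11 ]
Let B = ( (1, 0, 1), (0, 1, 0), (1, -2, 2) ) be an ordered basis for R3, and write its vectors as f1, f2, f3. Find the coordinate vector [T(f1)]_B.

(0, 2, -1)

Column 1 of [T]_B is the B-coordinate vector of T(f1).
In standard coordinates T(f1) = A f1 = (-1, 4, -2).
Converting to B: (-1, 4, -2) = 0·f1 + 2f2 - f3, so the coordinate vector is (0, 2, -1).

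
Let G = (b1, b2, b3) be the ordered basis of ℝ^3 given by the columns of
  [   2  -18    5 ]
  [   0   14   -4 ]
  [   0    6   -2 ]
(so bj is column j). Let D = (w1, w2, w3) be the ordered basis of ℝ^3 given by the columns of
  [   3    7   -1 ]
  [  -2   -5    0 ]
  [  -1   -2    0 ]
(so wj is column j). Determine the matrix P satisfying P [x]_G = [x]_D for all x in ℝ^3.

Column j of P is [bj]_D, since P maps G-coordinates to D-coordinates.
Expressing b1 in D: b1 = 0·w1 + 0·w2 - 2w3, so column 1 of P is <0, 0, -2>.
Doing the same for each bj gives P = [[0, -2, 2], [0, -2, 0], [-2, -2, 1]].

[[0, -2, 2], [0, -2, 0], [-2, -2, 1]]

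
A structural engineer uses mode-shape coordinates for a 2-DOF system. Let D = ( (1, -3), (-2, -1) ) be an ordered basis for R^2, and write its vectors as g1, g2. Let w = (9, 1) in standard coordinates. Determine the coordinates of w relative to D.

(1, -4)

Write w = c_1 g1 + c_2 g2 and solve for the c_i.
System: c_1 - 2c_2 = 9, -3c_1 - c_2 = 1; solving gives c_1 = 1, c_2 = -4.
Check: g1 - 4g2 = (9, 1).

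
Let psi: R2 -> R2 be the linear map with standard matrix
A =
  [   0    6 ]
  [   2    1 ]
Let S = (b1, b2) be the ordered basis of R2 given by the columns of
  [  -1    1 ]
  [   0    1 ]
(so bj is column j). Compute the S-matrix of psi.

Let P have columns b1, b2. Then [psi]_S = P^(-1) A P.
Here det P = -1, so P^(-1) is integer; computing A P first and then P^(-1)(A P) gives [[-2, -3], [-2, 3]].

[[-2, -3], [-2, 3]]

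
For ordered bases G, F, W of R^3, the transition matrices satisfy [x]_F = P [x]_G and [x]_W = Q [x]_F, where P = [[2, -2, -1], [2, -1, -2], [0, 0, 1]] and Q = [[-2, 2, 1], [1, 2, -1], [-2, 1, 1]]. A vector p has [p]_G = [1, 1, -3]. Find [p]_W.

Composing the changes, [p]_W = Q P [p]_G.
Q P = [[0, 2, -1], [6, -4, -6], [-2, 3, 1]]; applying this to [1, 1, -3] gives [5, 20, -2].

[5, 20, -2]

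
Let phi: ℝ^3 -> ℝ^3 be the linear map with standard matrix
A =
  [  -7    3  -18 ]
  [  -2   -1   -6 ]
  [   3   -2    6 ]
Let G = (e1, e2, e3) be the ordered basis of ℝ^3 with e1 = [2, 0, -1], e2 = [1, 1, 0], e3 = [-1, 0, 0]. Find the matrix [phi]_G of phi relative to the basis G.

[[0, -1, 3], [2, -3, 2], [-2, -1, 1]]

With P the matrix whose columns are e1, ..., e3, [phi]_G = P^(-1) A P.
Column by column: phi(e1) = A e1 = [4, 2, 0]; its G-coordinates [0, 2, -2] give column 1.
Continuing for each basis vector yields [phi]_G = [[0, -1, 3], [2, -3, 2], [-2, -1, 1]].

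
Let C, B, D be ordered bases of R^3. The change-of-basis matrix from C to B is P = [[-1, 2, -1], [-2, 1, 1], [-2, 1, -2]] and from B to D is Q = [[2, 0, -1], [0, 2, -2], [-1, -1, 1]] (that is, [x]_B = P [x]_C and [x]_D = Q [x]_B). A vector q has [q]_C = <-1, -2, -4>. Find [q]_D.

<-6, -24, 11>

First [q]_B = P [q]_C = <1, -4, 8>.
Then [q]_D = Q [q]_B = <-6, -24, 11>.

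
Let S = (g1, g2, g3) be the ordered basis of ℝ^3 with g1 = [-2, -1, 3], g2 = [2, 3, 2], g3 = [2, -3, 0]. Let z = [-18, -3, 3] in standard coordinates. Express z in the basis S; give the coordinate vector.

[3, -3, -3]

[z]_S is the unique c with M c = z, where M has columns g1, ..., g3.
Gaussian elimination on [M | z] yields c = (3, -3, -3).
Check: 3g1 - 3g2 - 3g3 = [-18, -3, 3].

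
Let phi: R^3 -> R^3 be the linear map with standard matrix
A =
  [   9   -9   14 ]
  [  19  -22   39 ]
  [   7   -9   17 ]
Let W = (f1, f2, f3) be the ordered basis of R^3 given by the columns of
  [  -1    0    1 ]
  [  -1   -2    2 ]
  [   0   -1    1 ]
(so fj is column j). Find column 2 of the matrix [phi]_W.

<-3, 0, 1>

Compute phi(f2) = A f2 = <4, 5, 1> in standard coordinates.
Then write this in W-coordinates: solve for y in y_1 f1 + ... + y_3 f3 = <4, 5, 1>.
This gives y = <-3, 0, 1>, which is column 2 of [phi]_W.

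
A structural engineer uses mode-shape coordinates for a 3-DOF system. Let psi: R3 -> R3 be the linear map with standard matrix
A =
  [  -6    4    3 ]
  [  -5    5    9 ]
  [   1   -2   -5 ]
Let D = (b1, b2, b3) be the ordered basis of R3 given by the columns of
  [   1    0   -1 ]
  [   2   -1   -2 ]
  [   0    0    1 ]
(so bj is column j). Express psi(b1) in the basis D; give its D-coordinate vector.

[-1, -1, -3]

Column 1 of [psi]_D is the D-coordinate vector of psi(b1).
In standard coordinates psi(b1) = A b1 = [2, 5, -3].
Converting to D: [2, 5, -3] = -b1 - b2 - 3b3, so the coordinate vector is [-1, -1, -3].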